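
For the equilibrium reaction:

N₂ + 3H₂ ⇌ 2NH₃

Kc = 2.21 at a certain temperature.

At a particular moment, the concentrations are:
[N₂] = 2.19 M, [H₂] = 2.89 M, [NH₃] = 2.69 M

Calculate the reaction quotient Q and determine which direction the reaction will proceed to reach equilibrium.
Q = 0.137, Q < K, reaction proceeds forward (toward products)

Q = ([NH₃]^2) / ([N₂] × [H₂]^3)
  = ((2.69)^2) / ((2.19)·(2.89)^3) = 7.2361/52.861 = 0.1369
Since Q = 0.1369 < Kc = 2.21, the reaction proceeds forward (toward products) to reach equilibrium.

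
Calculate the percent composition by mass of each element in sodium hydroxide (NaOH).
Na: 57.48%, O: 40.00%, H: 2.52%

Molar mass of NaOH = 40.0 g/mol
% Na = (1 × 22.99) / 40.0 × 100% = 22.99 / 40.0 × 100% = 57.48%
% O = (1 × 16.0) / 40.0 × 100% = 16 / 40.0 × 100% = 40.00%
% H = (1 × 1.008) / 40.0 × 100% = 1.008 / 40.0 × 100% = 2.52%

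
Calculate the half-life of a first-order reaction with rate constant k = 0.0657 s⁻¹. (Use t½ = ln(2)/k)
10.55 s

t½ = ln(2)/k = 0.6931/0.0657 = 10.55 s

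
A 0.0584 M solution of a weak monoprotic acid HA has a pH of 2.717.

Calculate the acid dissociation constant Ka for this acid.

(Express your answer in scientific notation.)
K_a = 6.52e-05

[H⁺] = 10^(−pH) = 10^(−2.717) = 1.919e-03 M. For HA ⇌ H⁺ + A⁻, Ka = x²/(C − x) = (1.919e-03)²/(0.0584 − 1.919e-03) = 6.52e-05.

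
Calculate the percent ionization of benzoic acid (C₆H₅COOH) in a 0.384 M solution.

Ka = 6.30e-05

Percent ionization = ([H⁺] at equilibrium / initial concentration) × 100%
Percent ionization = 1.27%

Let x = [H⁺]. Ka = x²/(C - x) ⇒ x² + (6.30e-05)x - (6.30e-05)(0.384) = 0. x = 4.8871e-03. Percent = (4.8871e-03/0.384) × 100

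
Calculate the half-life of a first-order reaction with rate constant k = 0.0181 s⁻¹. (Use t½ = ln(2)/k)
38.30 s

t½ = ln(2)/k = 0.6931/0.0181 = 38.30 s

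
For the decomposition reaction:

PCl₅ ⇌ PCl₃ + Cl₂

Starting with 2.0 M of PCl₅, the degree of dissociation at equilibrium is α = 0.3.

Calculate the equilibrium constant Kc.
K_c = 0.2571

x = α·[A]₀ = 0.3 × 2.0 = 0.6 M dissociated.
At eq: [PCl₅] = 2.0 − 0.6 = 1.4 M; [PCl₃] = [Cl₂] = x = 0.6 M.
Kc = [PCl₃][Cl₂]/[PCl₅] = (0.6)²/1.4 = 0.2571.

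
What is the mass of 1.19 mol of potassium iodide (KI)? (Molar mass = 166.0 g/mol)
Mass = 1.19 mol × 166.0 g/mol = 197.5 g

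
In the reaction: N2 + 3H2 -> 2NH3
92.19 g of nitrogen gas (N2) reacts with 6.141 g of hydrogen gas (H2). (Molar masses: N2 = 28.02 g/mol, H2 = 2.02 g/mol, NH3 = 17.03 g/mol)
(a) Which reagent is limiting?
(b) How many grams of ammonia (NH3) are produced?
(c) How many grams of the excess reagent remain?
(a) H2, (b) 34.52 g, (c) 63.8 g

Moles of N2 = 92.19 g ÷ 28.02 g/mol = 3.29015 mol
Moles of H2 = 6.141 g ÷ 2.02 g/mol = 3.0401 mol
Moles ÷ coefficient: N2: 3.29015/1 = 3.29, H2: 3.0401/3 = 1.013
(a) H2 has the smaller value, so H2 is the limiting reagent.
(b) Moles of NH3 = 3.0401 mol H2 × (2/3) = 2.02673 mol; mass = 2.02673 mol × 17.03 g/mol = 34.52 g
(c) N2 consumed = 3.0401 × (1/3) = 1.01337 mol; remaining = 3.29015 − 1.01337 = 2.27678 mol; mass = 2.27678 mol × 28.02 g/mol = 63.8 g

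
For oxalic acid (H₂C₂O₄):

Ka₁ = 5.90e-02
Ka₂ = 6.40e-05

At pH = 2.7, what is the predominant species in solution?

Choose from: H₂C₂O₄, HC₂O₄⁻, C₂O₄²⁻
HC₂O₄⁻

pKa1 = 1.23, pKa2 = 4.19. Each pKa is the crossover between adjacent species; pH = 2.7 lies in the region where HC₂O₄⁻ predominates.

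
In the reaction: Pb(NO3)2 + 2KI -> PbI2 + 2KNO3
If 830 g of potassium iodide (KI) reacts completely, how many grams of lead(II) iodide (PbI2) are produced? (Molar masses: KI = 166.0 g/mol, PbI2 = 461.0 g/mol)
Moles of KI = 830 g ÷ 166.0 g/mol = 5 mol
Mole ratio: 1 mol PbI2 / 2 mol KI
Moles of PbI2 = 5 × (1/2) = 2.5 mol
Mass of PbI2 = 2.5 mol × 461.0 g/mol = 1152 g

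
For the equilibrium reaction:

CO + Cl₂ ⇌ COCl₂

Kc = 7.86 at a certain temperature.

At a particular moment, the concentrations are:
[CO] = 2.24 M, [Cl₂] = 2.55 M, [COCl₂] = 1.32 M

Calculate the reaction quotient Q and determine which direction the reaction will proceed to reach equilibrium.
Q = 0.231, Q < K, reaction proceeds forward (toward products)

Q = ([COCl₂]) / ([CO] × [Cl₂])
  = ((1.32)) / ((2.24)·(2.55)) = 1.32/5.712 = 0.2311
Since Q = 0.2311 < Kc = 7.86, the reaction proceeds forward (toward products) to reach equilibrium.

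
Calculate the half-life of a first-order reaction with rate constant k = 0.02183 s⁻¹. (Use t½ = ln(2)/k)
31.75 s

t½ = ln(2)/k = 0.6931/0.02183 = 31.75 s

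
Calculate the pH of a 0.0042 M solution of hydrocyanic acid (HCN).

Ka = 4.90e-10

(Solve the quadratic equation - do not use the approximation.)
pH = 5.84

x² + Ka×x - Ka×C = 0. Using quadratic formula: [H⁺] = 1.4343e-06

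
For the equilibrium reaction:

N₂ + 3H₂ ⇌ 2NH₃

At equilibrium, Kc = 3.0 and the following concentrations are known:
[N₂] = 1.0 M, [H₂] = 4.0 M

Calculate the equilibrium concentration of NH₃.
[NH₃] = 13.8564 M

Kc = ([NH₃]^2) / ([N₂] × [H₂]^3) = 3.0
[NH₃]^2 = Kc · (reactant terms)/(other product terms) = 3.0 · 64 / 1 = 192
[NH₃] = (192)^(1/2) = 13.8564 M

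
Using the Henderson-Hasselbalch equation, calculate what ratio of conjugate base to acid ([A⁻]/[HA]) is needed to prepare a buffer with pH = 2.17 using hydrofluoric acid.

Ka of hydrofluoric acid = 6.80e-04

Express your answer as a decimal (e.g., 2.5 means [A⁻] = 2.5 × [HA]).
[A⁻]/[HA] = 0.101

pKa = −log(6.80e-04) = 3.1675. pH = pKa + log([A⁻]/[HA]). 2.17 = 3.1675 + log(ratio). log(ratio) = 2.17 − 3.1675 = -0.9975. ratio = 10^(-0.9975) = 0.101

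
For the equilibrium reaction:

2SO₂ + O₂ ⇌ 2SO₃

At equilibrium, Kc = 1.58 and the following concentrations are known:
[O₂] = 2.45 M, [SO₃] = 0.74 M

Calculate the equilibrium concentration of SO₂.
[SO₂] = 0.3761 M

Kc = ([SO₃]^2) / ([SO₂]^2 × [O₂]) = 1.58
[SO₂]^2 = (product terms)/(Kc · other reactant terms) = 0.5476 / (1.58 · 2.45) = 0.14146
[SO₂] = (0.14146)^(1/2) = 0.3761 M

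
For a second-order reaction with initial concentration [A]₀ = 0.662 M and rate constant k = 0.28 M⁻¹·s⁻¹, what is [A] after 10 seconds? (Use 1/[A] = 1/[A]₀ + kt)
0.2320 M

1/[A] = 1/[A]₀ + k·t = 1/0.662 + (0.28)·(10) = 1.5106 + 2.8000 = 4.3106
[A] = 1/4.3106 = 0.2320 M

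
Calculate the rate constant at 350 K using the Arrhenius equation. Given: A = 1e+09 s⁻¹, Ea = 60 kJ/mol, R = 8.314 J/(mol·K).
1.11e+00 s⁻¹

k = A·exp(-Ea/(R·T)) = 1e+09·exp(-60000/(8.314·350)) = 1e+09·exp(-20.6193) = 1e+09·1.1096e-09 = 1.11e+00 s⁻¹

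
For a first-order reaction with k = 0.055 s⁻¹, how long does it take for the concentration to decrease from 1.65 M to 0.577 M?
19.10 s

From ln[A] = ln[A]₀ - k·t: t = ln([A]₀/[A])/k = ln(1.65/0.577)/0.055 = ln(2.8596)/0.055 = 1.0507/0.055 = 19.10 s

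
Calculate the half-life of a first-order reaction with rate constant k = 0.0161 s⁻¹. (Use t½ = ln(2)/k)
43.05 s

t½ = ln(2)/k = 0.6931/0.0161 = 43.05 s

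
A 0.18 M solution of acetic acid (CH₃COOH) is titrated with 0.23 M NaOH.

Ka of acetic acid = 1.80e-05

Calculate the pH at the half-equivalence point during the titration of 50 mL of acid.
pH = pKa = 4.74

At the half-equivalence point, [HA] = [A⁻], so by Henderson–Hasselbalch pH = pKa + log(1) = pKa.
pKa = −log(1.80e-05) = 4.74.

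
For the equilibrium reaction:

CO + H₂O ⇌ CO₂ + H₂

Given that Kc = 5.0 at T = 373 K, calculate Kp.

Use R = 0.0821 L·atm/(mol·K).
K_p = 5.0000

Δn = (moles gaseous products) − (moles gaseous reactants) = 0
T = 373 K; RT = 0.0821 × 373 = 30.6233
Kp = Kc·(RT)^Δn = 5.0 × (30.6233)^0 = 5.0 × 1 = 5.0000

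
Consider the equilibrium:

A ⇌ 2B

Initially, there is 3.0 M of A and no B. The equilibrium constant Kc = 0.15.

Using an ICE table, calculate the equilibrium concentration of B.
[B] = 0.634 M

ICE: [A] = 3.0 − x, [B] = 2x.
Kc = (2x)²/(3.0 − x) = 0.15 ⇒ 4x² + 0.15x − 0.45 = 0.
x = (−0.15 + √(0.15² + 4·4·0.45))/(2·4) = (−0.15 + √7.2225)/8 = 0.31718.
[B] = 2x = 0.634 M.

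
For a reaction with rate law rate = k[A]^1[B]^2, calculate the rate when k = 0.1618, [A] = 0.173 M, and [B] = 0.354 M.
0.003508 M/s

rate = k·[A]^1·[B]^2 = 0.1618·(0.173)^1·(0.354)^2 = 0.1618·0.173·0.125316 = 0.003508 M/s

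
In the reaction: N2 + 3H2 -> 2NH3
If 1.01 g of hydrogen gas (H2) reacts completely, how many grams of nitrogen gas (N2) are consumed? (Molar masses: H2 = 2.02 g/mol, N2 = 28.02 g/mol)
Moles of H2 = 1.01 g ÷ 2.02 g/mol = 0.5 mol
Mole ratio: 1 mol N2 / 3 mol H2
Moles of N2 = 0.5 × (1/3) = 0.166667 mol
Mass of N2 = 0.166667 mol × 28.02 g/mol = 4.67 g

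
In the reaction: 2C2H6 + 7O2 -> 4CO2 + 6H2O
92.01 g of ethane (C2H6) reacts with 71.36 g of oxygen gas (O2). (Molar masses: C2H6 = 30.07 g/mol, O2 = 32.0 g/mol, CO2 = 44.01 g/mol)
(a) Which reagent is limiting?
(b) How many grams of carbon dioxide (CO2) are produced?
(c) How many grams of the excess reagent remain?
(a) O2, (b) 56.08 g, (c) 72.85 g

Moles of C2H6 = 92.01 g ÷ 30.07 g/mol = 3.05986 mol
Moles of O2 = 71.36 g ÷ 32.0 g/mol = 2.23 mol
Moles ÷ coefficient: C2H6: 3.05986/2 = 1.53, O2: 2.23/7 = 0.3186
(a) O2 has the smaller value, so O2 is the limiting reagent.
(b) Moles of CO2 = 2.23 mol O2 × (4/7) = 1.27429 mol; mass = 1.27429 mol × 44.01 g/mol = 56.08 g
(c) C2H6 consumed = 2.23 × (2/7) = 0.637143 mol; remaining = 3.05986 − 0.637143 = 2.42272 mol; mass = 2.42272 mol × 30.07 g/mol = 72.85 g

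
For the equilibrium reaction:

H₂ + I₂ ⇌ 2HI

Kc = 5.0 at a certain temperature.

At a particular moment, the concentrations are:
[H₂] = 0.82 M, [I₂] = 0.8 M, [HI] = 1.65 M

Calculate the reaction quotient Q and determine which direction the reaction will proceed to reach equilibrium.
Q = 4.150, Q < K, reaction proceeds forward (toward products)

Q = ([HI]^2) / ([H₂] × [I₂])
  = ((1.65)^2) / ((0.82)·(0.8)) = 2.7225/0.656 = 4.15
Since Q = 4.15 < Kc = 5.0, the reaction proceeds forward (toward products) to reach equilibrium.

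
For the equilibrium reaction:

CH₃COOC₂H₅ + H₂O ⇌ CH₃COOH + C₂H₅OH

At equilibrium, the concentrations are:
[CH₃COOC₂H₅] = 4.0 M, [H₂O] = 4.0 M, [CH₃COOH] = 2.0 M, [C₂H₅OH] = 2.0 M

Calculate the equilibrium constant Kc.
K_c = 0.2500

Kc = ([CH₃COOH] × [C₂H₅OH]) / ([CH₃COOC₂H₅] × [H₂O])
   = ((2.0)·(2.0)) / ((4.0)·(4.0))
   = 4 / 16 = 0.2500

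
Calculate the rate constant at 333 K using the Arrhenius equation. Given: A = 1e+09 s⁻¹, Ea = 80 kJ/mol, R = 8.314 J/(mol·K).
2.82e-04 s⁻¹

k = A·exp(-Ea/(R·T)) = 1e+09·exp(-80000/(8.314·333)) = 1e+09·exp(-28.8959) = 1e+09·2.8228e-13 = 2.82e-04 s⁻¹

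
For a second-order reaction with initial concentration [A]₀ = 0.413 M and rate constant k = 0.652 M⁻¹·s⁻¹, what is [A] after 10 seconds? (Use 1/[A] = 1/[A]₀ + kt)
0.1118 M

1/[A] = 1/[A]₀ + k·t = 1/0.413 + (0.652)·(10) = 2.4213 + 6.5200 = 8.9413
[A] = 1/8.9413 = 0.1118 M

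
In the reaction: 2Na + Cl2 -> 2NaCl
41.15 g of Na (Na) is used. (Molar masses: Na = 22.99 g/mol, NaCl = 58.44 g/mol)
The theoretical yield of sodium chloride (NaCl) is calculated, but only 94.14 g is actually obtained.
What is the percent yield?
Moles of Na = 41.15 g ÷ 22.99 g/mol = 1.78991 mol
Mole ratio: 2 mol NaCl / 2 mol Na
Moles of NaCl = 1.78991 × (2/2) = 1.78991 mol
Theoretical yield = 1.78991 mol × 58.44 g/mol = 104.6 g
Actual yield = 94.14 g
Percent yield = (94.14 / 104.6) × 100% = 90.0%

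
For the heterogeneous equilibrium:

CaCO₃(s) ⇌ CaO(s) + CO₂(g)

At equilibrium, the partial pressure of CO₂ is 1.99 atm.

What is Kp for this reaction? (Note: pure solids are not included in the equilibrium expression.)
K_p = 1.99

Solids (CaCO₃, CaO) have activity 1 and are excluded.
Kp = P(CO₂) = 1.99.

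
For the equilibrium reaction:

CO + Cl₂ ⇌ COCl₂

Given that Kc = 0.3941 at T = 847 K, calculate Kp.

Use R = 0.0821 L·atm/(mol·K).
K_p = 0.0057

Δn = (moles gaseous products) − (moles gaseous reactants) = -1
T = 847 K; RT = 0.0821 × 847 = 69.5387
Kp = Kc·(RT)^Δn = 0.3941 × (69.5387)^-1 = 0.3941 × 0.0143805 = 0.0057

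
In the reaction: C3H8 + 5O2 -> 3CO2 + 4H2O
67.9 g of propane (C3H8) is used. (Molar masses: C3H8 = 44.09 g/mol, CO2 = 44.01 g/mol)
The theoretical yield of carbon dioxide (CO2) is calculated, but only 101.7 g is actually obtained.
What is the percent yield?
Moles of C3H8 = 67.9 g ÷ 44.09 g/mol = 1.54003 mol
Mole ratio: 3 mol CO2 / 1 mol C3H8
Moles of CO2 = 1.54003 × (3/1) = 4.6201 mol
Theoretical yield = 4.6201 mol × 44.01 g/mol = 203.33 g
Actual yield = 101.7 g
Percent yield = (101.7 / 203.33) × 100% = 50.0%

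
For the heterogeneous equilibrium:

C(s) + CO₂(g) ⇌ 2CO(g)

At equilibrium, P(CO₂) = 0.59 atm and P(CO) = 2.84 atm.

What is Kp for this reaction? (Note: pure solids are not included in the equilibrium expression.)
K_p = 13.671

Solid C is excluded.
Kp = P(CO)²/P(CO₂) = (2.84)²/0.59 = 8.066/0.59 = 13.671.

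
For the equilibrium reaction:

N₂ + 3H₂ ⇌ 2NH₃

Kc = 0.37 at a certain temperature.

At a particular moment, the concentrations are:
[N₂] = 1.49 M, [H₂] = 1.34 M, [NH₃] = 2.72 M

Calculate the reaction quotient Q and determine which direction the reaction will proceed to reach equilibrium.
Q = 2.064, Q > K, reaction proceeds reverse (toward reactants)

Q = ([NH₃]^2) / ([N₂] × [H₂]^3)
  = ((2.72)^2) / ((1.49)·(1.34)^3) = 7.3984/3.5851 = 2.064
Since Q = 2.064 > Kc = 0.37, the reaction proceeds reverse (toward reactants) to reach equilibrium.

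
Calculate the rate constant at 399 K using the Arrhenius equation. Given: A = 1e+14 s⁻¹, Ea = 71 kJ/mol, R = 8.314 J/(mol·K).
5.07e+04 s⁻¹

k = A·exp(-Ea/(R·T)) = 1e+14·exp(-71000/(8.314·399)) = 1e+14·exp(-21.4030) = 1e+14·5.0673e-10 = 5.07e+04 s⁻¹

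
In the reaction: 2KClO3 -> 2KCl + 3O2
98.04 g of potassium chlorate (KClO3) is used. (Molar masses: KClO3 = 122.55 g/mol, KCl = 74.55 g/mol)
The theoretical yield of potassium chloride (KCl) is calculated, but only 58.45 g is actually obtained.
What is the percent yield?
Moles of KClO3 = 98.04 g ÷ 122.55 g/mol = 0.8 mol
Mole ratio: 2 mol KCl / 2 mol KClO3
Moles of KCl = 0.8 × (2/2) = 0.8 mol
Theoretical yield = 0.8 mol × 74.55 g/mol = 59.64 g
Actual yield = 58.45 g
Percent yield = (58.45 / 59.64) × 100% = 98.0%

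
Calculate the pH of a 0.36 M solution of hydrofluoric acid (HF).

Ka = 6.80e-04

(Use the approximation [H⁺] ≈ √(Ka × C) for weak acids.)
pH = 1.81

[H⁺] = √(Ka × C) = √(6.80e-04 × 0.36) = 1.5646e-02. pH = -log(1.5646e-02)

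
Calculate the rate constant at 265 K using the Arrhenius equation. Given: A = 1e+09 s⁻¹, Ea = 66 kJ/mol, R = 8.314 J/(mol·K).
9.78e-05 s⁻¹

k = A·exp(-Ea/(R·T)) = 1e+09·exp(-66000/(8.314·265)) = 1e+09·exp(-29.9563) = 1e+09·9.7757e-14 = 9.78e-05 s⁻¹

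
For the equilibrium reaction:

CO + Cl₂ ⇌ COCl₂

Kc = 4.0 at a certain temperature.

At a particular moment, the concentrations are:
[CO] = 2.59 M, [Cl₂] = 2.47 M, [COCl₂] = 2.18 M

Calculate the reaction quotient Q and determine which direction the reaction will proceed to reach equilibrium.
Q = 0.341, Q < K, reaction proceeds forward (toward products)

Q = ([COCl₂]) / ([CO] × [Cl₂])
  = ((2.18)) / ((2.59)·(2.47)) = 2.18/6.3973 = 0.3408
Since Q = 0.3408 < Kc = 4.0, the reaction proceeds forward (toward products) to reach equilibrium.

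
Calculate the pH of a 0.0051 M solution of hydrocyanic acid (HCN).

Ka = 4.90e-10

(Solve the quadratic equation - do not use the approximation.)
pH = 5.80

x² + Ka×x - Ka×C = 0. Using quadratic formula: [H⁺] = 1.5806e-06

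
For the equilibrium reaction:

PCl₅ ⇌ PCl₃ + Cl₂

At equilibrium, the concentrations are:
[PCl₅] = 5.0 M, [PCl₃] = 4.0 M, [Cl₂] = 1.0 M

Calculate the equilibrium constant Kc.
K_c = 0.8000

Kc = ([PCl₃] × [Cl₂]) / ([PCl₅])
   = ((4.0)·(1.0)) / ((5.0))
   = 4 / 5 = 0.8000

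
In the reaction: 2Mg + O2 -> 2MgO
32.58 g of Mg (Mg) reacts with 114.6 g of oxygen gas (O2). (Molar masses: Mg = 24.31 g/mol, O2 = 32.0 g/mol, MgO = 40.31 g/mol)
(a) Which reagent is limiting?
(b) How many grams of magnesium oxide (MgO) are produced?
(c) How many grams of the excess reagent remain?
(a) Mg, (b) 54.02 g, (c) 93.16 g

Moles of Mg = 32.58 g ÷ 24.31 g/mol = 1.34019 mol
Moles of O2 = 114.6 g ÷ 32.0 g/mol = 3.58125 mol
Moles ÷ coefficient: Mg: 1.34019/2 = 0.6701, O2: 3.58125/1 = 3.581
(a) Mg has the smaller value, so Mg is the limiting reagent.
(b) Moles of MgO = 1.34019 mol Mg × (2/2) = 1.34019 mol; mass = 1.34019 mol × 40.31 g/mol = 54.02 g
(c) O2 consumed = 1.34019 × (1/2) = 0.670095 mol; remaining = 3.58125 − 0.670095 = 2.91116 mol; mass = 2.91116 mol × 32.0 g/mol = 93.16 g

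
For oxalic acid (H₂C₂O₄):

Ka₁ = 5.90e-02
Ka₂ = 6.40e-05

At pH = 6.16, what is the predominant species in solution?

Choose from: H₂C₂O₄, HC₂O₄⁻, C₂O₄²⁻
C₂O₄²⁻

pKa1 = 1.23, pKa2 = 4.19. Each pKa is the crossover between adjacent species; pH = 6.16 lies in the region where C₂O₄²⁻ predominates.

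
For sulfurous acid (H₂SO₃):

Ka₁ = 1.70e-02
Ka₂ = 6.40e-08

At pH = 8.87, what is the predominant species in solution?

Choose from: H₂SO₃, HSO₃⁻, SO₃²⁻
SO₃²⁻

pKa1 = 1.77, pKa2 = 7.19. Each pKa is the crossover between adjacent species; pH = 8.87 lies in the region where SO₃²⁻ predominates.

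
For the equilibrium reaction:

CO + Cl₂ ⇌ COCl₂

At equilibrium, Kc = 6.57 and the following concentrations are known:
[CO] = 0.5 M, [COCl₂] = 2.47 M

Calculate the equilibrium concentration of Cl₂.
[Cl₂] = 0.7519 M

Kc = ([COCl₂]) / ([CO] × [Cl₂]) = 6.57
[Cl₂]^1 = (product terms)/(Kc · other reactant terms) = 2.47 / (6.57 · 0.5) = 0.7519
[Cl₂] = 0.7519 M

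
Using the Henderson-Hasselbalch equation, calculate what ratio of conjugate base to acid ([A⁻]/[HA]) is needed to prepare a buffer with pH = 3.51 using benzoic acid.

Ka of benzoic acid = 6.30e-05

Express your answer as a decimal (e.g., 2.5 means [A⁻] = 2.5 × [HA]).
[A⁻]/[HA] = 0.204

pKa = −log(6.30e-05) = 4.2007. pH = pKa + log([A⁻]/[HA]). 3.51 = 4.2007 + log(ratio). log(ratio) = 3.51 − 4.2007 = -0.6907. ratio = 10^(-0.6907) = 0.204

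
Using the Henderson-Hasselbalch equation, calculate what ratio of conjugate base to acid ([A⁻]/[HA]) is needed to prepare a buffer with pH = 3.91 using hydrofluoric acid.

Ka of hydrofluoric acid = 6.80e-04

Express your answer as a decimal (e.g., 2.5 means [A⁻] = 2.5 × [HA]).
[A⁻]/[HA] = 5.527

pKa = −log(6.80e-04) = 3.1675. pH = pKa + log([A⁻]/[HA]). 3.91 = 3.1675 + log(ratio). log(ratio) = 3.91 − 3.1675 = 0.7425. ratio = 10^(0.7425) = 5.527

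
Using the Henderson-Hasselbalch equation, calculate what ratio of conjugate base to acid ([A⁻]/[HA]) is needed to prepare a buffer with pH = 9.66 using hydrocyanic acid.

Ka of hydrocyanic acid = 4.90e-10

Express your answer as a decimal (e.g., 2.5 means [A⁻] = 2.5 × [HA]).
[A⁻]/[HA] = 2.240

pKa = −log(4.90e-10) = 9.3098. pH = pKa + log([A⁻]/[HA]). 9.66 = 9.3098 + log(ratio). log(ratio) = 9.66 − 9.3098 = 0.3502. ratio = 10^(0.3502) = 2.240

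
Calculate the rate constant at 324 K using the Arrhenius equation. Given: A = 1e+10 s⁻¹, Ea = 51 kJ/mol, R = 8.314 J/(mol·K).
5.99e+01 s⁻¹

k = A·exp(-Ea/(R·T)) = 1e+10·exp(-51000/(8.314·324)) = 1e+10·exp(-18.9328) = 1e+10·5.9922e-09 = 5.99e+01 s⁻¹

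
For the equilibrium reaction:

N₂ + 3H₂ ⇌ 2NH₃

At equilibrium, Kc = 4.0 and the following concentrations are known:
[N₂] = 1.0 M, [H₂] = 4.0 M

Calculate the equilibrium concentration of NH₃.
[NH₃] = 16.0000 M

Kc = ([NH₃]^2) / ([N₂] × [H₂]^3) = 4.0
[NH₃]^2 = Kc · (reactant terms)/(other product terms) = 4.0 · 64 / 1 = 256
[NH₃] = (256)^(1/2) = 16.0000 M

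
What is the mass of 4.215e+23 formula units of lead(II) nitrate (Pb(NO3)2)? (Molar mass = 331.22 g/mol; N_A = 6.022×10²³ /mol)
Moles = 4.215e+23 ÷ 6.022×10²³ = 0.699934 mol
Mass = 0.699934 mol × 331.22 g/mol = 231.8 g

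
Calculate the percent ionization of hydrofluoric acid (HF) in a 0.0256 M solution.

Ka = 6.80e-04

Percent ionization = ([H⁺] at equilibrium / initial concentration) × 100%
Percent ionization = 15%

Let x = [H⁺]. Ka = x²/(C - x) ⇒ x² + (6.80e-04)x - (6.80e-04)(0.0256) = 0. x = 3.8461e-03. Percent = (3.8461e-03/0.0256) × 100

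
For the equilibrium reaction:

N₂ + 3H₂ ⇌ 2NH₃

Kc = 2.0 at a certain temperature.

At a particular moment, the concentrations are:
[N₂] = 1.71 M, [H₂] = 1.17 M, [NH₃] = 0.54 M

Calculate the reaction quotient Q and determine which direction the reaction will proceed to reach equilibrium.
Q = 0.106, Q < K, reaction proceeds forward (toward products)

Q = ([NH₃]^2) / ([N₂] × [H₂]^3)
  = ((0.54)^2) / ((1.71)·(1.17)^3) = 0.2916/2.7388 = 0.1065
Since Q = 0.1065 < Kc = 2.0, the reaction proceeds forward (toward products) to reach equilibrium.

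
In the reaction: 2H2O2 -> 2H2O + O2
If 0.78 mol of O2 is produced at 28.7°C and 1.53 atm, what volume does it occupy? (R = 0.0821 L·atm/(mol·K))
T = 28.7°C + 273.15 = 301.85 K
V = nRT/P = (0.78 × 0.0821 × 301.85) / 1.53
V = 12.63 L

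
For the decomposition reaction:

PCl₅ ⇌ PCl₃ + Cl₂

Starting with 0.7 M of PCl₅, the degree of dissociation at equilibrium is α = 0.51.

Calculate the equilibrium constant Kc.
K_c = 0.3716

x = α·[A]₀ = 0.51 × 0.7 = 0.357 M dissociated.
At eq: [PCl₅] = 0.7 − 0.357 = 0.343 M; [PCl₃] = [Cl₂] = x = 0.357 M.
Kc = [PCl₃][Cl₂]/[PCl₅] = (0.357)²/0.343 = 0.3716.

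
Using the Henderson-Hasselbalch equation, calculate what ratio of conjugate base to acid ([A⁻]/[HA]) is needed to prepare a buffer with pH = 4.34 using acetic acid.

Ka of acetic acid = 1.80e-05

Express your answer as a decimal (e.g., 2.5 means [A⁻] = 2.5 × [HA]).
[A⁻]/[HA] = 0.394

pKa = −log(1.80e-05) = 4.7447. pH = pKa + log([A⁻]/[HA]). 4.34 = 4.7447 + log(ratio). log(ratio) = 4.34 − 4.7447 = -0.4047. ratio = 10^(-0.4047) = 0.394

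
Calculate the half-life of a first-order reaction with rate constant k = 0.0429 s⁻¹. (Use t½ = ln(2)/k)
16.16 s

t½ = ln(2)/k = 0.6931/0.0429 = 16.16 s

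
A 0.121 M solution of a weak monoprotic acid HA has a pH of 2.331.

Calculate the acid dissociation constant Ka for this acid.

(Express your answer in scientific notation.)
K_a = 1.87e-04

[H⁺] = 10^(−pH) = 10^(−2.331) = 4.667e-03 M. For HA ⇌ H⁺ + A⁻, Ka = x²/(C − x) = (4.667e-03)²/(0.121 − 4.667e-03) = 1.87e-04.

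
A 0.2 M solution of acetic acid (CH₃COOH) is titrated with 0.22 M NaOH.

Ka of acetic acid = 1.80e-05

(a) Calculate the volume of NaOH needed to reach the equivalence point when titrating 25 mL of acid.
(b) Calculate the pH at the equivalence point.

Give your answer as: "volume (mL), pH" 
V = 22.7 mL, pH = 8.88

(a) At equivalence: moles acid = moles base.
moles acid = 0.2 × 0.025 = 0.005 mol; V_NaOH = 0.005/0.22 = 0.02273 L = 22.7 mL.
(b) At equivalence, all acid → conjugate base A⁻ at [A⁻] = 0.005/0.04773 = 0.1048 M.
Kb = Kw/Ka = 1.0e-14/1.80e-05 = 5.556e-10; [OH⁻] = √(Kb·[A⁻]) = 7.629e-06; pOH = 5.12; pH = 14 − pOH = 8.88.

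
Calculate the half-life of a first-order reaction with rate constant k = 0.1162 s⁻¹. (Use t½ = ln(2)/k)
5.97 s

t½ = ln(2)/k = 0.6931/0.1162 = 5.97 s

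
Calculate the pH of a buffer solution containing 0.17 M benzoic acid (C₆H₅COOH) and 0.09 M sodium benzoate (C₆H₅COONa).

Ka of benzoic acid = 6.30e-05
pH = 3.92

pKa = -log(6.30e-05) = 4.20. pH = pKa + log([A⁻]/[HA]) = 4.20 + log(0.09/0.17)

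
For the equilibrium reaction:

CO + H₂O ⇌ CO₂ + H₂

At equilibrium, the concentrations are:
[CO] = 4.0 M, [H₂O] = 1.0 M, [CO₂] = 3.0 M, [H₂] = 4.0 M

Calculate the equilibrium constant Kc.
K_c = 3.0000

Kc = ([CO₂] × [H₂]) / ([CO] × [H₂O])
   = ((3.0)·(4.0)) / ((4.0)·(1.0))
   = 12 / 4 = 3.0000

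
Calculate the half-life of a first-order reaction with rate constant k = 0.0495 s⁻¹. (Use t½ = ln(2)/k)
14.00 s

t½ = ln(2)/k = 0.6931/0.0495 = 14.00 s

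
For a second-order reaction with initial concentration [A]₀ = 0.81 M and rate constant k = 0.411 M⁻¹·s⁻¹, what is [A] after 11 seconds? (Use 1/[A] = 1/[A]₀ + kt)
0.1737 M

1/[A] = 1/[A]₀ + k·t = 1/0.81 + (0.411)·(11) = 1.2346 + 4.5210 = 5.7556
[A] = 1/5.7556 = 0.1737 M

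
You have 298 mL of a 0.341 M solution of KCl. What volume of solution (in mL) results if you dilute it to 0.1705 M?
Using M₁V₁ = M₂V₂:
0.341 × 298 = 0.1705 × V₂
V₂ = (0.341 × 298) / 0.1705 = 596 mL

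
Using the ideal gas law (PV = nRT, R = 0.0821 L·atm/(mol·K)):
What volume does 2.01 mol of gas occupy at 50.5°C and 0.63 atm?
T = 50.5°C + 273.15 = 323.65 K
V = nRT/P = (2.01 × 0.0821 × 323.65) / 0.63
V = 84.78 L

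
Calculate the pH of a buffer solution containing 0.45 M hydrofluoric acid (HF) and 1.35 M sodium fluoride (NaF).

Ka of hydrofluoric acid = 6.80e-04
pH = 3.64

pKa = -log(6.80e-04) = 3.17. pH = pKa + log([A⁻]/[HA]) = 3.17 + log(1.35/0.45)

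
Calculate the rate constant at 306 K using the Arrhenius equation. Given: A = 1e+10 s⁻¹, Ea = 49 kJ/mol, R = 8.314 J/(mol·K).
4.32e+01 s⁻¹

k = A·exp(-Ea/(R·T)) = 1e+10·exp(-49000/(8.314·306)) = 1e+10·exp(-19.2604) = 1e+10·4.3184e-09 = 4.32e+01 s⁻¹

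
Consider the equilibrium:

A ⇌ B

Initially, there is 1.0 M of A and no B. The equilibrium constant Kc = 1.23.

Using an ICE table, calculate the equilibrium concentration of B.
[B] = 0.552 M

ICE: [A] = 1.0 − x, [B] = x.
Kc = x/(1.0 − x) = 1.23 ⇒ x = 1.23·1.0/(1 + 1.23) = 1.23/2.23 = 0.5516.
[B] = x = 0.552 M.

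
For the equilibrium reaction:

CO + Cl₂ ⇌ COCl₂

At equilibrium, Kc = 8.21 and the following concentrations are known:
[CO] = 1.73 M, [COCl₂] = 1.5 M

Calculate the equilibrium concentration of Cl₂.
[Cl₂] = 0.1056 M

Kc = ([COCl₂]) / ([CO] × [Cl₂]) = 8.21
[Cl₂]^1 = (product terms)/(Kc · other reactant terms) = 1.5 / (8.21 · 1.73) = 0.10561
[Cl₂] = 0.1056 M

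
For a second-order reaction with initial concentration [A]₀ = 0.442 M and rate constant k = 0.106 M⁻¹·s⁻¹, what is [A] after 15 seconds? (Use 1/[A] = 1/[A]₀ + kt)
0.2596 M

1/[A] = 1/[A]₀ + k·t = 1/0.442 + (0.106)·(15) = 2.2624 + 1.5900 = 3.8524
[A] = 1/3.8524 = 0.2596 M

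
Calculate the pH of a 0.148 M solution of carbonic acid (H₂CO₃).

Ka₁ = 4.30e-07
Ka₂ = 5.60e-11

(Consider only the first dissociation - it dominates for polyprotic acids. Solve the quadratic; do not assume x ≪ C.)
pH = 3.60

x² + Ka₁·x − Ka₁·C = 0 with Ka₁ = 4.30e-07, C = 0.148.
x = (−Ka₁ + √(Ka₁² + 4·Ka₁·C))/2 = 2.5205e-04 M, so pH = 3.60.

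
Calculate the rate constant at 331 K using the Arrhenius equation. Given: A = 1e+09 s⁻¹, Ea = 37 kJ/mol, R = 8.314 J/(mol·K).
1.45e+03 s⁻¹

k = A·exp(-Ea/(R·T)) = 1e+09·exp(-37000/(8.314·331)) = 1e+09·exp(-13.4451) = 1e+09·1.4483e-06 = 1.45e+03 s⁻¹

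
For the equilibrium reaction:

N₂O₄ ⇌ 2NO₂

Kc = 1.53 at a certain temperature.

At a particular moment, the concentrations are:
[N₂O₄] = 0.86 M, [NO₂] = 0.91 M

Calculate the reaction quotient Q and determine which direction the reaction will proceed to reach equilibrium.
Q = 0.963, Q < K, reaction proceeds forward (toward products)

Q = ([NO₂]^2) / ([N₂O₄])
  = ((0.91)^2) / ((0.86)) = 0.8281/0.86 = 0.9629
Since Q = 0.9629 < Kc = 1.53, the reaction proceeds forward (toward products) to reach equilibrium.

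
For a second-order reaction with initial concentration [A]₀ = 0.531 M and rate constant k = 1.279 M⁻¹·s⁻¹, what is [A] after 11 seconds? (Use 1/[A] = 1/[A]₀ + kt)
0.0627 M

1/[A] = 1/[A]₀ + k·t = 1/0.531 + (1.279)·(11) = 1.8832 + 14.0690 = 15.9522
[A] = 1/15.9522 = 0.0627 M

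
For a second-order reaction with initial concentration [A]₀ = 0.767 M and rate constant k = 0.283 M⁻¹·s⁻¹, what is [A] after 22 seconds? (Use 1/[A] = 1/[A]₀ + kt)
0.1328 M

1/[A] = 1/[A]₀ + k·t = 1/0.767 + (0.283)·(22) = 1.3038 + 6.2260 = 7.5298
[A] = 1/7.5298 = 0.1328 M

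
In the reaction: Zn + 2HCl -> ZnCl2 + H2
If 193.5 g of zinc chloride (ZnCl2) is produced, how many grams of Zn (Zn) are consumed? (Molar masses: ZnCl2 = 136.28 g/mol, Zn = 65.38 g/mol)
Moles of ZnCl2 = 193.5 g ÷ 136.28 g/mol = 1.41987 mol
Mole ratio: 1 mol Zn / 1 mol ZnCl2
Moles of Zn = 1.41987 × (1/1) = 1.41987 mol
Mass of Zn = 1.41987 mol × 65.38 g/mol = 92.83 g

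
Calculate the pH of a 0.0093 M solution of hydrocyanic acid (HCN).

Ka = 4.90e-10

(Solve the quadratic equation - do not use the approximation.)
pH = 5.67

x² + Ka×x - Ka×C = 0. Using quadratic formula: [H⁺] = 2.1345e-06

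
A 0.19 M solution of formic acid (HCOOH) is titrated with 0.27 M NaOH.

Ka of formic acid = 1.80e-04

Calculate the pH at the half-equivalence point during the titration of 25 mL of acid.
pH = pKa = 3.74

At the half-equivalence point, [HA] = [A⁻], so by Henderson–Hasselbalch pH = pKa + log(1) = pKa.
pKa = −log(1.80e-04) = 3.74.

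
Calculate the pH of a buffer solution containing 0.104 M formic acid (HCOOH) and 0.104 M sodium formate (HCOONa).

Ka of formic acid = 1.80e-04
pH = 3.74

pKa = -log(1.80e-04) = 3.74. pH = pKa + log([A⁻]/[HA]) = 3.74 + log(0.104/0.104)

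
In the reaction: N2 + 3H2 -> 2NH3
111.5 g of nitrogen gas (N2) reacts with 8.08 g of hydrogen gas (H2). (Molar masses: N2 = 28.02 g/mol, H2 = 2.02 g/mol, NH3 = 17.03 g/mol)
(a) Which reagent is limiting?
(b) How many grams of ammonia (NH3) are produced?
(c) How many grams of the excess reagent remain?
(a) H2, (b) 45.41 g, (c) 74.14 g

Moles of N2 = 111.5 g ÷ 28.02 g/mol = 3.9793 mol
Moles of H2 = 8.08 g ÷ 2.02 g/mol = 4 mol
Moles ÷ coefficient: N2: 3.9793/1 = 3.979, H2: 4/3 = 1.333
(a) H2 has the smaller value, so H2 is the limiting reagent.
(b) Moles of NH3 = 4 mol H2 × (2/3) = 2.66667 mol; mass = 2.66667 mol × 17.03 g/mol = 45.41 g
(c) N2 consumed = 4 × (1/3) = 1.33333 mol; remaining = 3.9793 − 1.33333 = 2.64597 mol; mass = 2.64597 mol × 28.02 g/mol = 74.14 g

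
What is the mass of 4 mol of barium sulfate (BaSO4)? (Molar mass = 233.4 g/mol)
Mass = 4 mol × 233.4 g/mol = 933.6 g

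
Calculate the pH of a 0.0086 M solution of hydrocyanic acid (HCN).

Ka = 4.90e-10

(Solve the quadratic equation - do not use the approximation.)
pH = 5.69

x² + Ka×x - Ka×C = 0. Using quadratic formula: [H⁺] = 2.0526e-06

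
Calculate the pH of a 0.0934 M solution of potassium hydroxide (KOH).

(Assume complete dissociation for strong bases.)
pH = 12.97

[OH⁻] = 0.0934 M for strong base. pOH = -log[OH⁻] = 1.03, pH = 14 - pOH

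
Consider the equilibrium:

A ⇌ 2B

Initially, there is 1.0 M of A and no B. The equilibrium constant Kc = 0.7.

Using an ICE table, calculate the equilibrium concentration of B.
[B] = 0.680 M

ICE: [A] = 1.0 − x, [B] = 2x.
Kc = (2x)²/(1.0 − x) = 0.7 ⇒ 4x² + 0.7x − 0.7 = 0.
x = (−0.7 + √(0.7² + 4·4·0.7))/(2·4) = (−0.7 + √11.69)/8 = 0.33988.
[B] = 2x = 0.680 M.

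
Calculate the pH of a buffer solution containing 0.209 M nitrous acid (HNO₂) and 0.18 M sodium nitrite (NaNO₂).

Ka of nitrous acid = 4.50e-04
pH = 3.28

pKa = -log(4.50e-04) = 3.35. pH = pKa + log([A⁻]/[HA]) = 3.35 + log(0.18/0.209)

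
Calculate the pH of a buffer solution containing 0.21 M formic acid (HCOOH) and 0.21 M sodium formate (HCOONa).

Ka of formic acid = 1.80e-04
pH = 3.74

pKa = -log(1.80e-04) = 3.74. pH = pKa + log([A⁻]/[HA]) = 3.74 + log(0.21/0.21)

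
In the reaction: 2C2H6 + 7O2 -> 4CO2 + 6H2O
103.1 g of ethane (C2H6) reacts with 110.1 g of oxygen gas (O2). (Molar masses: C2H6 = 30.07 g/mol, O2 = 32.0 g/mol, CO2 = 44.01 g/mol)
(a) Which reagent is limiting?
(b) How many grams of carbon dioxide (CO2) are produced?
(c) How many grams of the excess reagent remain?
(a) O2, (b) 86.53 g, (c) 73.54 g

Moles of C2H6 = 103.1 g ÷ 30.07 g/mol = 3.42867 mol
Moles of O2 = 110.1 g ÷ 32.0 g/mol = 3.44062 mol
Moles ÷ coefficient: C2H6: 3.42867/2 = 1.714, O2: 3.44062/7 = 0.4915
(a) O2 has the smaller value, so O2 is the limiting reagent.
(b) Moles of CO2 = 3.44062 mol O2 × (4/7) = 1.96607 mol; mass = 1.96607 mol × 44.01 g/mol = 86.53 g
(c) C2H6 consumed = 3.44062 × (2/7) = 0.983036 mol; remaining = 3.42867 − 0.983036 = 2.44563 mol; mass = 2.44563 mol × 30.07 g/mol = 73.54 g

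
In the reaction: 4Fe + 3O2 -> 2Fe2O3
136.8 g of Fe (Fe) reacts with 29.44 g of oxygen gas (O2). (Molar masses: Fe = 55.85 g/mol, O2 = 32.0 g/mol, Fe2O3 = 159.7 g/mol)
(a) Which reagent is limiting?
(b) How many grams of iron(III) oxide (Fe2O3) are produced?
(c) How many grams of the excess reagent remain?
(a) O2, (b) 97.95 g, (c) 68.29 g

Moles of Fe = 136.8 g ÷ 55.85 g/mol = 2.44942 mol
Moles of O2 = 29.44 g ÷ 32.0 g/mol = 0.92 mol
Moles ÷ coefficient: Fe: 2.44942/4 = 0.6124, O2: 0.92/3 = 0.3067
(a) O2 has the smaller value, so O2 is the limiting reagent.
(b) Moles of Fe2O3 = 0.92 mol O2 × (2/3) = 0.613333 mol; mass = 0.613333 mol × 159.7 g/mol = 97.95 g
(c) Fe consumed = 0.92 × (4/3) = 1.22667 mol; remaining = 2.44942 − 1.22667 = 1.22275 mol; mass = 1.22275 mol × 55.85 g/mol = 68.29 g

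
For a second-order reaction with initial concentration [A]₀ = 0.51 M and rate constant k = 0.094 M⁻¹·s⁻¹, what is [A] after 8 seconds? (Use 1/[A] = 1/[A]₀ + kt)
0.3686 M

1/[A] = 1/[A]₀ + k·t = 1/0.51 + (0.094)·(8) = 1.9608 + 0.7520 = 2.7128
[A] = 1/2.7128 = 0.3686 M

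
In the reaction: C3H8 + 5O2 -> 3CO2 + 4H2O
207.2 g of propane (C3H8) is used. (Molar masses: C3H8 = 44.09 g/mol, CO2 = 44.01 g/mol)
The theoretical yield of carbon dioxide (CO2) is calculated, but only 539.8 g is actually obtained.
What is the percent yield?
Moles of C3H8 = 207.2 g ÷ 44.09 g/mol = 4.69948 mol
Mole ratio: 3 mol CO2 / 1 mol C3H8
Moles of CO2 = 4.69948 × (3/1) = 14.0984 mol
Theoretical yield = 14.0984 mol × 44.01 g/mol = 620.47 g
Actual yield = 539.8 g
Percent yield = (539.8 / 620.47) × 100% = 87.0%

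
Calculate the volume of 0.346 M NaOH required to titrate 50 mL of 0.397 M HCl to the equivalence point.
V_{base} = 57.4 mL

At equivalence: moles acid = moles base.
moles HCl = 0.397 M × 0.05 L = 0.01985 mol
V_NaOH = 0.01985 mol ÷ 0.346 M = 0.05737 L = 57.4 mL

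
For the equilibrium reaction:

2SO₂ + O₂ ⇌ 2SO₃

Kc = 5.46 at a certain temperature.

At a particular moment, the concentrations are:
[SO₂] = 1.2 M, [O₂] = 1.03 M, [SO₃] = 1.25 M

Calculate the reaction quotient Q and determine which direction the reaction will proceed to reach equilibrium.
Q = 1.053, Q < K, reaction proceeds forward (toward products)

Q = ([SO₃]^2) / ([SO₂]^2 × [O₂])
  = ((1.25)^2) / ((1.2)^2·(1.03)) = 1.5625/1.4832 = 1.053
Since Q = 1.053 < Kc = 5.46, the reaction proceeds forward (toward products) to reach equilibrium.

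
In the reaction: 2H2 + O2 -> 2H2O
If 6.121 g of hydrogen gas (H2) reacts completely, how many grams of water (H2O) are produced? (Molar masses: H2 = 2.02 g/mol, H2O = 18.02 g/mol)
Moles of H2 = 6.121 g ÷ 2.02 g/mol = 3.0302 mol
Mole ratio: 2 mol H2O / 2 mol H2
Moles of H2O = 3.0302 × (2/2) = 3.0302 mol
Mass of H2O = 3.0302 mol × 18.02 g/mol = 54.6 g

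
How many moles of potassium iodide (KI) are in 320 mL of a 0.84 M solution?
Moles = Molarity × Volume (L)
Moles = 0.84 M × 0.32 L = 0.2688 mol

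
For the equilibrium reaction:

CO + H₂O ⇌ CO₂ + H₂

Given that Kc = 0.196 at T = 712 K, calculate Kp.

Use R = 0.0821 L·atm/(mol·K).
K_p = 0.1960

Δn = (moles gaseous products) − (moles gaseous reactants) = 0
T = 712 K; RT = 0.0821 × 712 = 58.4552
Kp = Kc·(RT)^Δn = 0.196 × (58.4552)^0 = 0.196 × 1 = 0.1960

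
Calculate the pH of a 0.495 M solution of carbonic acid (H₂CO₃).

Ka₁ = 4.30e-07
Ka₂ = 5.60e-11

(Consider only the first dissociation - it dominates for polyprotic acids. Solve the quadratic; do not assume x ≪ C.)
pH = 3.34

x² + Ka₁·x − Ka₁·C = 0 with Ka₁ = 4.30e-07, C = 0.495.
x = (−Ka₁ + √(Ka₁² + 4·Ka₁·C))/2 = 4.6114e-04 M, so pH = 3.34.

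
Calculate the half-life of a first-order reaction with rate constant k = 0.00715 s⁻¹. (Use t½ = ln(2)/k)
96.94 s

t½ = ln(2)/k = 0.6931/0.00715 = 96.94 s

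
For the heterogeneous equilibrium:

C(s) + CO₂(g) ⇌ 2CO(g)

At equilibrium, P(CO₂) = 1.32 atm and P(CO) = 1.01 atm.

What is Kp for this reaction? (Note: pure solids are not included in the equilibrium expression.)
K_p = 0.773

Solid C is excluded.
Kp = P(CO)²/P(CO₂) = (1.01)²/1.32 = 1.02/1.32 = 0.773.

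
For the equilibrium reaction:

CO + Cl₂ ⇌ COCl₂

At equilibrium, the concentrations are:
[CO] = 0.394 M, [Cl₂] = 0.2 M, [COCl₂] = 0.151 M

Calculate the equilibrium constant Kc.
K_c = 1.9162

Kc = ([COCl₂]) / ([CO] × [Cl₂])
   = ((0.151)) / ((0.394)·(0.2))
   = 0.151 / 0.0788 = 1.9162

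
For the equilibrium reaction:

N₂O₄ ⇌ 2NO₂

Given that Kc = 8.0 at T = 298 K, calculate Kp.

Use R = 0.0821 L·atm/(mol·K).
K_p = 195.7264

Δn = (moles gaseous products) − (moles gaseous reactants) = 1
T = 298 K; RT = 0.0821 × 298 = 24.4658
Kp = Kc·(RT)^Δn = 8.0 × (24.4658)^1 = 8.0 × 24.4658 = 195.7264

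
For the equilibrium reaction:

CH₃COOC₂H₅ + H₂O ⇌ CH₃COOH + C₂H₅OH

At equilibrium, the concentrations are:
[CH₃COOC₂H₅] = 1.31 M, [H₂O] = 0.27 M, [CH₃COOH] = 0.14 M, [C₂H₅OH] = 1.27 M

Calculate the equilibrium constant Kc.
K_c = 0.5027

Kc = ([CH₃COOH] × [C₂H₅OH]) / ([CH₃COOC₂H₅] × [H₂O])
   = ((0.14)·(1.27)) / ((1.31)·(0.27))
   = 0.1778 / 0.3537 = 0.5027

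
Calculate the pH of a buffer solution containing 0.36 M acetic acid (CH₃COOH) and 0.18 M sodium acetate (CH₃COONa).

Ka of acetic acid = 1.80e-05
pH = 4.44

pKa = -log(1.80e-05) = 4.74. pH = pKa + log([A⁻]/[HA]) = 4.74 + log(0.18/0.36)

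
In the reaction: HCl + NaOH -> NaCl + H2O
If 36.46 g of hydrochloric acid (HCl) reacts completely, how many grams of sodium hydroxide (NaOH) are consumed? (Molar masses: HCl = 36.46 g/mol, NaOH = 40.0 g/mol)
Moles of HCl = 36.46 g ÷ 36.46 g/mol = 1 mol
Mole ratio: 1 mol NaOH / 1 mol HCl
Moles of NaOH = 1 × (1/1) = 1 mol
Mass of NaOH = 1 mol × 40.0 g/mol = 40 g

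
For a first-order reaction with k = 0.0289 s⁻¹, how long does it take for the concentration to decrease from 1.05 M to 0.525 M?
23.98 s

From ln[A] = ln[A]₀ - k·t: t = ln([A]₀/[A])/k = ln(1.05/0.525)/0.0289 = ln(2.0000)/0.0289 = 0.6931/0.0289 = 23.98 s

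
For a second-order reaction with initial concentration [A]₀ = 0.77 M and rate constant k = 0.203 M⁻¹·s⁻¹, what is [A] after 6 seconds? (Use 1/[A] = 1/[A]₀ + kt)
0.3973 M

1/[A] = 1/[A]₀ + k·t = 1/0.77 + (0.203)·(6) = 1.2987 + 1.2180 = 2.5167
[A] = 1/2.5167 = 0.3973 M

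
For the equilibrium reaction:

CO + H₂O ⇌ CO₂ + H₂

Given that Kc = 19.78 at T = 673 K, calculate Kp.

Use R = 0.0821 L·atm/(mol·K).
K_p = 19.7800

Δn = (moles gaseous products) − (moles gaseous reactants) = 0
T = 673 K; RT = 0.0821 × 673 = 55.2533
Kp = Kc·(RT)^Δn = 19.78 × (55.2533)^0 = 19.78 × 1 = 19.7800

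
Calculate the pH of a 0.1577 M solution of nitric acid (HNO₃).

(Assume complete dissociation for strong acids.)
pH = 0.80

[H⁺] = 0.1577 M for strong acid. pH = -log[H⁺] = -log(0.1577)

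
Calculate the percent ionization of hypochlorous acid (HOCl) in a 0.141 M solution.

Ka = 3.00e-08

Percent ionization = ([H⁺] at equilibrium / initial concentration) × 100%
Percent ionization = 0.0461%

Let x = [H⁺]. Ka = x²/(C - x) ⇒ x² + (3.00e-08)x - (3.00e-08)(0.141) = 0. x = 6.5023e-05. Percent = (6.5023e-05/0.141) × 100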